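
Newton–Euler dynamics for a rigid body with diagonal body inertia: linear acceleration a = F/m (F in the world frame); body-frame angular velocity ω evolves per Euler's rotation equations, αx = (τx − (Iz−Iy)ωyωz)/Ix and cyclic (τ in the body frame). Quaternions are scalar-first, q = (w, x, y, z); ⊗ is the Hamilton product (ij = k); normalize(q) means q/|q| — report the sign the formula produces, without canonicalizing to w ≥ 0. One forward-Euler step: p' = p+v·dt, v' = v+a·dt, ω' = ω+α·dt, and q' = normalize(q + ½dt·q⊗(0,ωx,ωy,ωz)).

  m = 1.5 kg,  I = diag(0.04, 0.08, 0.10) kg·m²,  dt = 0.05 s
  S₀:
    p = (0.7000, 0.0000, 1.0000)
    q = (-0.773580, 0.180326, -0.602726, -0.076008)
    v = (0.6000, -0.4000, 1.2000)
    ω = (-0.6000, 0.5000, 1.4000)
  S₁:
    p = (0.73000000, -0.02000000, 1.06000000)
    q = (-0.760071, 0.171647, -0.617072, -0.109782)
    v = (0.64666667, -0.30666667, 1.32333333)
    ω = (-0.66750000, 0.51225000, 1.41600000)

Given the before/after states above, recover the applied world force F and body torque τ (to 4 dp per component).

F = (1.4000, 2.8000, 3.7000)
τ = (-0.0400, 0.0700, 0.0200)

Δv = v₁−v₀ = (0.04666667, 0.09333333, 0.12333333)
applied force F = (1.4000, 2.8000, 3.7000)
rate change Δω = (-0.06750000, 0.01225000, 0.01600000)
applied torque τ = (-0.0400, 0.0700, 0.0200)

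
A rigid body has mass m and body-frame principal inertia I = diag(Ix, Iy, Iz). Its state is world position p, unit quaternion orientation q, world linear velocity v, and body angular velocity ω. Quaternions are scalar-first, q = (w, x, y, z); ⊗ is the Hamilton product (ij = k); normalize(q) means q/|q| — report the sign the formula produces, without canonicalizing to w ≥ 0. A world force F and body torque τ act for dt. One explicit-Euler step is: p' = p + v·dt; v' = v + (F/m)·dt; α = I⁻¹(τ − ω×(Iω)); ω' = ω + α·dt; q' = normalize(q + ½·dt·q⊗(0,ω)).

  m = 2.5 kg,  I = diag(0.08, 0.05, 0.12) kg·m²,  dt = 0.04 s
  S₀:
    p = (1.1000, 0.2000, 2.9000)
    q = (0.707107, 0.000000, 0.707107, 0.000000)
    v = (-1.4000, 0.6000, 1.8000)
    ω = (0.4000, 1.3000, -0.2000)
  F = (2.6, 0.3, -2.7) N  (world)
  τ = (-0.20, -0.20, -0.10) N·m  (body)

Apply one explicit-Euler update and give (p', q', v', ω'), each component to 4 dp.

α = I⁻¹(τ − ω×Iω) = (-2.2725, -4.0640, -0.7033)
ω' = ω + α·dt = (0.3091, 1.1374, -0.2281)
q⊗(0,ω) = (-0.9192391, 0.1414214, 0.9192391, -0.4242642)
updated quaternion q' = (0.6885, 0.0028, 0.7252, -0.0085)
p' = p + v·dt = (1.0440, 0.2240, 2.9720)
new velocity v' = (-1.3584, 0.6048, 1.7568)

p' = (1.0440, 0.2240, 2.9720)
q' = (0.6885, 0.0028, 0.7252, -0.0085)
v' = (-1.3584, 0.6048, 1.7568)
ω' = (0.3091, 1.1374, -0.2281)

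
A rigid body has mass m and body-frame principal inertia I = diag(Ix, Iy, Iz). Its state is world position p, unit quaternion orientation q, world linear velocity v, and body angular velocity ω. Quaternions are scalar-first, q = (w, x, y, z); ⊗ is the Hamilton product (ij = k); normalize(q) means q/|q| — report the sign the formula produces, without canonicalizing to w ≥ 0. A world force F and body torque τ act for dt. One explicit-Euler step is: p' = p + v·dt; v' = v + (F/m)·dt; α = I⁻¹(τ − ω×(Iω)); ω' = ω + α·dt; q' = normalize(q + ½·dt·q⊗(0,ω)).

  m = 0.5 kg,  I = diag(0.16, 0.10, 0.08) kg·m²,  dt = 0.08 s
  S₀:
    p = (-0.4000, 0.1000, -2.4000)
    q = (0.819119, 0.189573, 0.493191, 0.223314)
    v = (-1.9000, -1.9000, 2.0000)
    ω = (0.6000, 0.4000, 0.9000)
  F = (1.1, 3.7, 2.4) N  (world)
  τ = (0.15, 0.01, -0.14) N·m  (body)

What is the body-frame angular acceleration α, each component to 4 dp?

precession coupling ω×(Iω) = (-0.0072, 0.0432, -0.0144)
angular accel α = (0.9825, -0.3320, -1.5700)

α = (0.9825, -0.3320, -1.5700)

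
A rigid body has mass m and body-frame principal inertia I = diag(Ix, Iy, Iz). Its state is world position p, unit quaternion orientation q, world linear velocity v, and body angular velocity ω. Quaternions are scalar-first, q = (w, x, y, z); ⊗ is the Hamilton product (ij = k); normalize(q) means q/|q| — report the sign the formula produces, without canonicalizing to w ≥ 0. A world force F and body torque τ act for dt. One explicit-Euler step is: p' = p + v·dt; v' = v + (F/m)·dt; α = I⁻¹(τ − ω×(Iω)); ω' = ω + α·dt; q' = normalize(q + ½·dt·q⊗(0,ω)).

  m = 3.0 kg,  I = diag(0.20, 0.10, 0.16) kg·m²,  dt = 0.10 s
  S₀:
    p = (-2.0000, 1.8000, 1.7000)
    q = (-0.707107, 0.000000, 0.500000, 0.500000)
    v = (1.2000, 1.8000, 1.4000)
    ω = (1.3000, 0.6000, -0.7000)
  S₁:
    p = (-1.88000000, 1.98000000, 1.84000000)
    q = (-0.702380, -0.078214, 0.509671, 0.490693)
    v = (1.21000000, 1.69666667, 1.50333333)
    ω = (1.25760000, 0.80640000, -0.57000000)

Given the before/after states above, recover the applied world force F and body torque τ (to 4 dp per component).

rate change Δω = (-0.04240000, 0.20640000, 0.13000000)
I·α + gyro = (-0.1100, 0.1700, 0.1300)
velocity change Δv = (0.01000000, -0.10333333, 0.10333333)
applied force F = (0.3000, -3.1000, 3.1000)

F = (0.3000, -3.1000, 3.1000)
τ = (-0.1100, 0.1700, 0.1300)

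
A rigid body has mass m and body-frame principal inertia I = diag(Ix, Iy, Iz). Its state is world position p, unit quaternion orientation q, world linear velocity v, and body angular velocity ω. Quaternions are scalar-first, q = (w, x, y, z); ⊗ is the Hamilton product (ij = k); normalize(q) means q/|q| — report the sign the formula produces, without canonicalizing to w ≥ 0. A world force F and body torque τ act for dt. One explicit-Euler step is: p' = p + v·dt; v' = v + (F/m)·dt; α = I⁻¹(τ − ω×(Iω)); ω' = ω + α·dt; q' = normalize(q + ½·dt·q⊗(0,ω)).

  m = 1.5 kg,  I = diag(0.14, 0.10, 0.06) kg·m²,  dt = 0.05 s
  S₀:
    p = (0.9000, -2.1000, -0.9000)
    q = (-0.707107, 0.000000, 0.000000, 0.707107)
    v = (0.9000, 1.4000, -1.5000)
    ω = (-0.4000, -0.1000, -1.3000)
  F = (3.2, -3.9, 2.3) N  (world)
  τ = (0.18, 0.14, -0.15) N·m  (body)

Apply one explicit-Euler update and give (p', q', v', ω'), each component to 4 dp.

p' = (0.9450, -2.0300, -0.9750)
q' = (-0.6837, 0.0088, -0.0053, 0.7297)
v' = (1.0067, 1.2700, -1.4233)
ω' = (-0.3339, -0.0508, -1.4237)

gyro term ω×Iω = (-0.0052, 0.0416, -0.0016)
α = I⁻¹(τ − ω×Iω) = (1.3229, 0.9840, -2.4733)
ω' = ω + α·dt = (-0.3339, -0.0508, -1.4237)
Hamilton product q⊗(0,ω) = (0.9192391, 0.3535535, -0.2121321, 0.9192391)
updated quaternion q' = (-0.6837, 0.0088, -0.0053, 0.7297)
linear accel F/m = (2.1333, -2.6000, 1.5333)
p + v·dt = (0.9450, -2.0300, -0.9750)
v + (F/m)dt = (1.0067, 1.2700, -1.4233)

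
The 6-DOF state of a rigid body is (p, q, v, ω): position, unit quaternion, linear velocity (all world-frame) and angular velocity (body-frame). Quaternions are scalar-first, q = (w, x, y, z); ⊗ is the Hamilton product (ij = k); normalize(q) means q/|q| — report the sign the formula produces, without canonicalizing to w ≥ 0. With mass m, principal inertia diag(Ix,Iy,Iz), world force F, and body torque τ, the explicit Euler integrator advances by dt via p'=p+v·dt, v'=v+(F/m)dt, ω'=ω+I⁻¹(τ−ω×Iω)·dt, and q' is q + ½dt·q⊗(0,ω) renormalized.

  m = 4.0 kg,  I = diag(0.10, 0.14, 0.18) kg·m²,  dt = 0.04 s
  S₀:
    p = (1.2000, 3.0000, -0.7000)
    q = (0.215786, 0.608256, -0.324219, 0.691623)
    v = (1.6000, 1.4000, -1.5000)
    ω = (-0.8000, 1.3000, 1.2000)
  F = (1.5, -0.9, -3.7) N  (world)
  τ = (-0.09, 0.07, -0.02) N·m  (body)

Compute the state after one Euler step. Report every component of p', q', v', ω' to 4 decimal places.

a = (0.3750, -0.2250, -0.9250)
p' = p + v·dt = (1.2640, 3.0560, -0.7600)
v + (F/m)dt = (1.6150, 1.3910, -1.5370)
α = I⁻¹(τ − ω×Iω) = (-1.5240, -0.0486, 0.1200)
new body rate ω' = (-0.8610, 1.2981, 1.2048)
q⊗(0,ω) = (0.0781419, -1.4608015, -1.0026838, 0.7903008)
q' = normalize(q + ½dt·q⊗(0,ω)) = (0.2172, 0.5786, -0.3440, 0.7069)

p' = (1.2640, 3.0560, -0.7600)
q' = (0.2172, 0.5786, -0.3440, 0.7069)
v' = (1.6150, 1.3910, -1.5370)
ω' = (-0.8610, 1.2981, 1.2048)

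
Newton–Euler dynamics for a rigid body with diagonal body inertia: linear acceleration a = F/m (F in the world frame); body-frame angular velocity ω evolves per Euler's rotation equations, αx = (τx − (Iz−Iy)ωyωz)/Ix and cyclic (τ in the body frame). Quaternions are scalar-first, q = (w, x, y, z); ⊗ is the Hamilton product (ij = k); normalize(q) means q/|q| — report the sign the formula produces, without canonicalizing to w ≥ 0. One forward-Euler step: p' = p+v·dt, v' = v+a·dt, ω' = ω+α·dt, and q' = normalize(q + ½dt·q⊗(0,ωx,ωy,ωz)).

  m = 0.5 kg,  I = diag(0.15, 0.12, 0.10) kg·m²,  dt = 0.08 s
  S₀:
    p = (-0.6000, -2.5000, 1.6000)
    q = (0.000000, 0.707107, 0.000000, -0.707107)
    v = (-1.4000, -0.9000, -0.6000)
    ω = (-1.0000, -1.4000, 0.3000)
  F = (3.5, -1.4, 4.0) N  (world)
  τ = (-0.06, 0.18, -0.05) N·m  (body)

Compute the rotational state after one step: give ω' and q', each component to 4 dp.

α = I⁻¹(τ − ω×Iω) = (-0.4560, 1.6250, -0.0800)
ω' = ω + α·dt = (-1.0365, -1.2700, 0.2936)
Hamilton product q⊗(0,ω) = (0.9192391, -0.9899498, 0.4949749, -0.9899498)
q' = normalize(q + ½dt·q⊗(0,ω)) = (0.0367, 0.6659, 0.0198, -0.7449)

ω' = (-1.0365, -1.2700, 0.2936)
q' = (0.0367, 0.6659, 0.0198, -0.7449)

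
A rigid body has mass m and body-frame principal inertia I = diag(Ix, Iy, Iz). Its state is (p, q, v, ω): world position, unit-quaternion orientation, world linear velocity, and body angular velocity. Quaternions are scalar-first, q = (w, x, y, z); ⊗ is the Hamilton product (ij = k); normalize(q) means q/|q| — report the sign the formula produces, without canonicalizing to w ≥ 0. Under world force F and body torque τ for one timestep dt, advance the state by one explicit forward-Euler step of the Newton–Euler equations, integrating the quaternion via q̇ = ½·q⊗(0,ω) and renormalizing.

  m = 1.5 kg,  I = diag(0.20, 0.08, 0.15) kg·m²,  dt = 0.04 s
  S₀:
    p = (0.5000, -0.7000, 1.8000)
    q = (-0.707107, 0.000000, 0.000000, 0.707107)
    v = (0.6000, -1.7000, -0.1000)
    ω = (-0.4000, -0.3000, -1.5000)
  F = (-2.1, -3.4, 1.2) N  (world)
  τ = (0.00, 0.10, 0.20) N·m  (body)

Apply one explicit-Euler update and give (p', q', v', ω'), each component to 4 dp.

p' = (0.5240, -0.7680, 1.7960)
q' = (-0.6856, 0.0099, -0.0014, 0.7280)
v' = (0.5440, -1.7907, -0.0680)
ω' = (-0.4063, -0.2650, -1.4428)

angular accel α = (-0.1575, 0.8750, 1.4293)
ω' = ω + α·dt = (-0.4063, -0.2650, -1.4428)
q⊗(0,ω) = (1.0606605, 0.4949749, -0.0707107, 1.0606605)
q' = normalize(q + ½dt·q⊗(0,ω)) = (-0.6856, 0.0099, -0.0014, 0.7280)
linear accel F/m = (-1.4000, -2.2667, 0.8000)
p' = p + v·dt = (0.5240, -0.7680, 1.7960)
new velocity v' = (0.5440, -1.7907, -0.0680)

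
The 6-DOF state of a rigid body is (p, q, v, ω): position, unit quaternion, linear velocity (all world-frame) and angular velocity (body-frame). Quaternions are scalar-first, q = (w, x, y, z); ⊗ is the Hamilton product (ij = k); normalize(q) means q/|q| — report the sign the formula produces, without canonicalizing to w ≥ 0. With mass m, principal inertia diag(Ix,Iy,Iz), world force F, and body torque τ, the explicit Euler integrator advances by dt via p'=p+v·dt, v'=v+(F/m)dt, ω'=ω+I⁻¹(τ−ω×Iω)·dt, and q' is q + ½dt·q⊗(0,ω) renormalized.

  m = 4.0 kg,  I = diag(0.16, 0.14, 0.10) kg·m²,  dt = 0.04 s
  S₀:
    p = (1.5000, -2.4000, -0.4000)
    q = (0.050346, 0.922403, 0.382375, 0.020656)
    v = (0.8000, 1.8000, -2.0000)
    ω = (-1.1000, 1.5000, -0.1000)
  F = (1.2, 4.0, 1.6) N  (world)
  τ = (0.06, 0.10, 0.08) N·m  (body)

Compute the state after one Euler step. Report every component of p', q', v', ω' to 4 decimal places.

p' = (1.5320, -2.3280, -0.4800)
q' = (0.0592, 0.9193, 0.3850, 0.0566)
v' = (0.8120, 1.8400, -1.9840)
ω' = (-1.0865, 1.5267, -0.0812)

a = (0.3000, 1.0000, 0.4000)
p' = p + v·dt = (1.5320, -2.3280, -0.4800)
v + (F/m)dt = (0.8120, 1.8400, -1.9840)
angular accel α = (0.3375, 0.6671, 0.4700)
ω' = ω + α·dt = (-1.0865, 1.5267, -0.0812)
Hamilton product q⊗(0,ω) = (0.4431464, -0.1246021, 0.1450377, 1.7991824)
q + ½dt·q⊗(0,ω), renormalized = (0.0592, 0.9193, 0.3850, 0.0566)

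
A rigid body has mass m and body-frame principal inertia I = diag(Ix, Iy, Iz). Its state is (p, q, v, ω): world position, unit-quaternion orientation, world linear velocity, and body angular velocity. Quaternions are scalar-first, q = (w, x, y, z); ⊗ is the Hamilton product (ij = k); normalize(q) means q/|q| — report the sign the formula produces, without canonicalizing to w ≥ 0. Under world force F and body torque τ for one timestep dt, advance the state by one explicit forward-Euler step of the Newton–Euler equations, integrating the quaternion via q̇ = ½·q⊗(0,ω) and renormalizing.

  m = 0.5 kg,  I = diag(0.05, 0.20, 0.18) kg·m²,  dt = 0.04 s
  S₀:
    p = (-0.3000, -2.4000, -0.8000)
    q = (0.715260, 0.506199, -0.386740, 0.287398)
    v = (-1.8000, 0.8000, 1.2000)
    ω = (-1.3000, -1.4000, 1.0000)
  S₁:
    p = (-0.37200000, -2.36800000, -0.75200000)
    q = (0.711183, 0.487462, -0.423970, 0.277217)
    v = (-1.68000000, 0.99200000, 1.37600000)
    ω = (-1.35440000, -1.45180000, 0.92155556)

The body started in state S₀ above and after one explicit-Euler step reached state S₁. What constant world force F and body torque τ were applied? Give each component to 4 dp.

ω₁ − ω₀ = (-0.05440000, -0.05180000, -0.07844444)
I·α + gyro = (-0.0400, -0.0900, -0.0800)
velocity change Δv = (0.12000000, 0.19200000, 0.17600000)
applied force F = (1.5000, 2.4000, 2.2000)

F = (1.5000, 2.4000, 2.2000)
τ = (-0.0400, -0.0900, -0.0800)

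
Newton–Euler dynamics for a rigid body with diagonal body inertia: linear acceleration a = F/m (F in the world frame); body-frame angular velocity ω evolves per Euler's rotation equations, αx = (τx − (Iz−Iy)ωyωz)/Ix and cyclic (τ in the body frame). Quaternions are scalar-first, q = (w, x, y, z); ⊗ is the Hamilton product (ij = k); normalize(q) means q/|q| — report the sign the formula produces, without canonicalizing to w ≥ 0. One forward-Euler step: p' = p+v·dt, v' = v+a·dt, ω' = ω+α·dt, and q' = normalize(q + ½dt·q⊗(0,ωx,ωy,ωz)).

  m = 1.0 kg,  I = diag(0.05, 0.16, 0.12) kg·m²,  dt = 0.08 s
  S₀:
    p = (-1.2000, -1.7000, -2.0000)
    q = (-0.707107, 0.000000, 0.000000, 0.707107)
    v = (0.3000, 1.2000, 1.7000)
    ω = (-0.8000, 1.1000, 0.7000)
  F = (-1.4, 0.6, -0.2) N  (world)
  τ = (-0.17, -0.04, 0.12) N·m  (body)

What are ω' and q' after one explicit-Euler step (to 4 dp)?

(τ − ω×Iω)/I = (-2.7840, -0.4950, 1.8067)
ω' = ω + α·dt = (-1.0227, 1.0604, 0.8445)
q⊗(0,ω) = (-0.4949749, -0.2121321, -1.3435033, -0.4949749)
q' = normalize(q + ½dt·q⊗(0,ω)) = (-0.7255, -0.0085, -0.0536, 0.6860)

ω' = (-1.0227, 1.0604, 0.8445)
q' = (-0.7255, -0.0085, -0.0536, 0.6860)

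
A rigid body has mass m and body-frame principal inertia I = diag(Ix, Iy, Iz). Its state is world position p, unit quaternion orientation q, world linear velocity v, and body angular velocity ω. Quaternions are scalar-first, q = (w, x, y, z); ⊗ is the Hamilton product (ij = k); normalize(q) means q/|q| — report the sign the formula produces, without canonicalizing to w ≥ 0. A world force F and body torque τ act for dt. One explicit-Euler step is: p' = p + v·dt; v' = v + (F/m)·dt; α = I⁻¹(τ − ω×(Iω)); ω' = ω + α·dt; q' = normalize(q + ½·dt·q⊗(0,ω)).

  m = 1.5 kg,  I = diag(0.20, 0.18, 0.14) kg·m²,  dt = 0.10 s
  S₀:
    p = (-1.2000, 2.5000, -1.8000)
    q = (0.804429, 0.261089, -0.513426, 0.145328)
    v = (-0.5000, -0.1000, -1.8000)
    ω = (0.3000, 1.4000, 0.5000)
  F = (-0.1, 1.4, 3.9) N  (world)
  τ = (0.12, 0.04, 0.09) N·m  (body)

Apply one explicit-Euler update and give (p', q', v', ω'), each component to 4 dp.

p' = (-1.2500, 2.4900, -1.9800)
q' = (0.8304, 0.2494, -0.4601, 0.1909)
v' = (-0.5067, -0.0067, -1.5400)
ω' = (0.3740, 1.4172, 0.5703)

(τ − ω×Iω)/I = (0.7400, 0.1722, 0.7029)
ω' = ω + α·dt = (0.3740, 1.4172, 0.5703)
q⊗(0,ω) = (0.5678057, -0.2188435, 1.0392545, 0.9217669)
updated quaternion q' = (0.8304, 0.2494, -0.4601, 0.1909)
linear accel F/m = (-0.0667, 0.9333, 2.6000)
new position p' = (-1.2500, 2.4900, -1.9800)
v' = v + a·dt = (-0.5067, -0.0067, -1.5400)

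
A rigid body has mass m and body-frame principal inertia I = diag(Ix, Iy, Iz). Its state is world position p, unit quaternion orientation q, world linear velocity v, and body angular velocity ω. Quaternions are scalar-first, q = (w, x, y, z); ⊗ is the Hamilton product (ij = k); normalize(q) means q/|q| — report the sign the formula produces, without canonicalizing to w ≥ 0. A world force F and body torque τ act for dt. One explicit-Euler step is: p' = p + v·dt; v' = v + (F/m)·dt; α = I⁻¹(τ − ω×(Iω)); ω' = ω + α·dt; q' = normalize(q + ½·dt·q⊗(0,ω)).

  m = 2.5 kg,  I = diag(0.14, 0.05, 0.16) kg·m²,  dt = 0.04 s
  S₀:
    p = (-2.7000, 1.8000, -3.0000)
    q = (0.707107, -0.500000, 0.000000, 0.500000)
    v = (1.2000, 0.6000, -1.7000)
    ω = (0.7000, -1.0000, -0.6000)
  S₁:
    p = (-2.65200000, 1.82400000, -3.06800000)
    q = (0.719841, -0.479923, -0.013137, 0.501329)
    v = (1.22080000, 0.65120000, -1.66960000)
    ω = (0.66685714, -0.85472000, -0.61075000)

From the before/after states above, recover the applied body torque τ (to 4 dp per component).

Δω = ω₁−ω₀ = (-0.03314286, 0.14528000, -0.01075000)
gyro term ω₀×Iω₀ = (0.0660, 0.0084, 0.0630)
I·α + gyro = (-0.0500, 0.1900, 0.0200)

τ = (-0.0500, 0.1900, 0.0200)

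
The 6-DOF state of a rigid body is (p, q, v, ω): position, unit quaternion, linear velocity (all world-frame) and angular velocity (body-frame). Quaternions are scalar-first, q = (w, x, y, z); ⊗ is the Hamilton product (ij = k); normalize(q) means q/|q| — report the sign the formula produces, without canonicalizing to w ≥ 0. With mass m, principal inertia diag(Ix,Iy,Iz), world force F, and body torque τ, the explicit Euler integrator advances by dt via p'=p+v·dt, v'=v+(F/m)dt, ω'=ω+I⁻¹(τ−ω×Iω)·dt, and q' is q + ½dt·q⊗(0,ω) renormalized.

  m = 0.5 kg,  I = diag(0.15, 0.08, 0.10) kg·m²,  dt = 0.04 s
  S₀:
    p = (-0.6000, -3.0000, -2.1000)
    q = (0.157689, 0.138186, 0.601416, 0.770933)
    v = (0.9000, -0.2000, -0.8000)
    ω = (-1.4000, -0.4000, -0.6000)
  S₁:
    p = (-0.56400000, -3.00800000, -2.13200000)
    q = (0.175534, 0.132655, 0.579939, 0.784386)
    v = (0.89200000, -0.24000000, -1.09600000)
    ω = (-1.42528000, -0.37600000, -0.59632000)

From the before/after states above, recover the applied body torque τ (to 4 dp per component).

Δω = ω₁−ω₀ = (-0.02528000, 0.02400000, 0.00368000)
applied torque τ = (-0.0900, 0.0900, -0.0300)

τ = (-0.0900, 0.0900, -0.0300)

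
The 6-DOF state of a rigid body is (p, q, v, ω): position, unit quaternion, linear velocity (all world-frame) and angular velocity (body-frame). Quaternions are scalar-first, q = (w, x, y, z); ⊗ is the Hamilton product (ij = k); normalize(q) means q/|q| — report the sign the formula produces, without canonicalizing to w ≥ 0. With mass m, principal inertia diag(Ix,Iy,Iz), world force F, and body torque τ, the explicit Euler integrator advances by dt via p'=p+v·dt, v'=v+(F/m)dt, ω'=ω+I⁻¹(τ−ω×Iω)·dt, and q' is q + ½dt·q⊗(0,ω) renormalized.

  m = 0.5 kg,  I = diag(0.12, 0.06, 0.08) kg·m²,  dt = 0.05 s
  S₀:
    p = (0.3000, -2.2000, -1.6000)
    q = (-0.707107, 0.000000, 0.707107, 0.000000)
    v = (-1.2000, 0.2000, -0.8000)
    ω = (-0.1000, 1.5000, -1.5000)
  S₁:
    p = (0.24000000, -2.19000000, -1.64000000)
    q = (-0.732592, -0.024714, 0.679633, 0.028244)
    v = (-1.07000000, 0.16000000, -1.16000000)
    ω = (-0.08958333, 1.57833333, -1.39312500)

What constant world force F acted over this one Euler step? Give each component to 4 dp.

velocity change Δv = (0.13000000, -0.04000000, -0.36000000)
applied force F = (1.3000, -0.4000, -3.6000)

F = (1.3000, -0.4000, -3.6000)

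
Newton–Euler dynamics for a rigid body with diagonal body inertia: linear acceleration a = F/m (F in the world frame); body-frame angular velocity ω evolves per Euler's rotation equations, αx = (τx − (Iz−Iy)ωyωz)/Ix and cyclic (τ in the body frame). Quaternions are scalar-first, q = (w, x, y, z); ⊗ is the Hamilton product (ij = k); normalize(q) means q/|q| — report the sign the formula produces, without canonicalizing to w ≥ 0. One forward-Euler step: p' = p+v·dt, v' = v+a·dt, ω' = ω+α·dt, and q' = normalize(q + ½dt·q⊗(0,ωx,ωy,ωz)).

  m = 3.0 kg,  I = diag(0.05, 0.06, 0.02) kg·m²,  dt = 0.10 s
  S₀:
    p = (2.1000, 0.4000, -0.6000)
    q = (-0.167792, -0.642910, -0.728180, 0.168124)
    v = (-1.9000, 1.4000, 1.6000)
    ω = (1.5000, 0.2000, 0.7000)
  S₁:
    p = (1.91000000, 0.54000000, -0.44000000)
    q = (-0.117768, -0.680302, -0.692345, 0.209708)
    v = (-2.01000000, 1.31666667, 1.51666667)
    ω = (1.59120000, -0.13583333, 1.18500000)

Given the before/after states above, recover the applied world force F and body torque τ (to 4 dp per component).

ω₁ − ω₀ = (0.09120000, -0.33583333, 0.48500000)
τ = I·(Δω/dt) + ω₀×(Iω₀) = (0.0400, -0.1700, 0.1000)
v₁ − v₀ = (-0.11000000, -0.08333333, -0.08333333)
F = m·Δv/dt = (-3.3000, -2.5000, -2.5000)

F = (-3.3000, -2.5000, -2.5000)
τ = (0.0400, -0.1700, 0.1000)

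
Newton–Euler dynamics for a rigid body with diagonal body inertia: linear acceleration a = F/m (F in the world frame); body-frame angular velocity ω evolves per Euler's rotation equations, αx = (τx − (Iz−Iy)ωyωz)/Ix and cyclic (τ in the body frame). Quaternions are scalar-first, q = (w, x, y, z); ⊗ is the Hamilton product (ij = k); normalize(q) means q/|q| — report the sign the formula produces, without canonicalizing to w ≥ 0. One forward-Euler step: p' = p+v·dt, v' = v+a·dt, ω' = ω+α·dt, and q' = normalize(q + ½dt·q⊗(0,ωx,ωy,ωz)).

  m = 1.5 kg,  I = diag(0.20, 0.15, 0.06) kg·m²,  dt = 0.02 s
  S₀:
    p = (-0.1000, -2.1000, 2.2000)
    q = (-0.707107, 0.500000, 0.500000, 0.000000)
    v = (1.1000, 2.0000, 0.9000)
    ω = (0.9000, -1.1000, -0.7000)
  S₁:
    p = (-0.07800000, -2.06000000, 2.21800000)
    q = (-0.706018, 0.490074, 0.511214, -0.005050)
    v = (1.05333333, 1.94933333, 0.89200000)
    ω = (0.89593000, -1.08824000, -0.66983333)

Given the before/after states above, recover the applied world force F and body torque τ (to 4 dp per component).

Δv = v₁−v₀ = (-0.04666667, -0.05066667, -0.00800000)
F = m·Δv/dt = (-3.5000, -3.8000, -0.6000)
rate change Δω = (-0.00407000, 0.01176000, 0.03016667)
I·α + gyro = (-0.1100, 0.0000, 0.1400)

F = (-3.5000, -3.8000, -0.6000)
τ = (-0.1100, 0.0000, 0.1400)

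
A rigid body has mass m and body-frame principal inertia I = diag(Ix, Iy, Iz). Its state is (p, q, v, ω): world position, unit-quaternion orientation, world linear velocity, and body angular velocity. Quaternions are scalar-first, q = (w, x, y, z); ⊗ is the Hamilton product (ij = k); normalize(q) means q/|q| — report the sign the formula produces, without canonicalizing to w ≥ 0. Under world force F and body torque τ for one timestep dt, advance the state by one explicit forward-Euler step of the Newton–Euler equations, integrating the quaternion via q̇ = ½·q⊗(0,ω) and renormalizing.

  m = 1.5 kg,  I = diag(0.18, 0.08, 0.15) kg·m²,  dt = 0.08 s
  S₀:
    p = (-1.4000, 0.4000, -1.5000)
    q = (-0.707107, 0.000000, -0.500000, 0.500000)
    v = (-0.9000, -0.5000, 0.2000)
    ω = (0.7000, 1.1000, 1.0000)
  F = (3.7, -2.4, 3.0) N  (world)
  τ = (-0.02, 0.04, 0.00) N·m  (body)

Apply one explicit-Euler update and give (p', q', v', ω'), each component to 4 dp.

p' = (-1.4720, 0.3600, -1.4840)
q' = (-0.7036, -0.0617, -0.5160, 0.4847)
v' = (-0.7027, -0.6280, 0.3600)
ω' = (0.6569, 1.1190, 1.0411)

p + v·dt = (-1.4720, 0.3600, -1.4840)
new velocity v' = (-0.7027, -0.6280, 0.3600)
ω×(Iω) gyroscopic = (0.0770, 0.0210, -0.0770)
(τ − ω×Iω)/I = (-0.5389, 0.2375, 0.5133)
new body rate ω' = (0.6569, 1.1190, 1.0411)
q⊗(0,ω) = (0.0500000, -1.5449749, -0.4278177, -0.3571070)
q' = normalize(q + ½dt·q⊗(0,ω)) = (-0.7036, -0.0617, -0.5160, 0.4847)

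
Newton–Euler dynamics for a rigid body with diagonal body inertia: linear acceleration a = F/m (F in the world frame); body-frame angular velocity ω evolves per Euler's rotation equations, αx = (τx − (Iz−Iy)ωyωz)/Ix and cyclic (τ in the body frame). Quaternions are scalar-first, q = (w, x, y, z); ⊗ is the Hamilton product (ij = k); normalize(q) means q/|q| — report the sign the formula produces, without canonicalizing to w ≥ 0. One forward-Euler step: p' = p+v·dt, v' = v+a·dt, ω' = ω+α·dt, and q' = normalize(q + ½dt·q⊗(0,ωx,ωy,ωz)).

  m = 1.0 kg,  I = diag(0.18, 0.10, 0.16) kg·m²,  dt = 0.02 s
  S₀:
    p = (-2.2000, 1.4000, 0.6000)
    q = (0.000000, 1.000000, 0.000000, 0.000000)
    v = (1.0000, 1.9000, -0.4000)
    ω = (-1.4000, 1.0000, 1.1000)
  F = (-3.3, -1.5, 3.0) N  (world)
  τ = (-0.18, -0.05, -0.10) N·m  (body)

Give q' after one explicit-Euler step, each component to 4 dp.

q' = (0.0140, 0.9998, -0.0110, 0.0100)

2q̇ = q⊗(0,ω) = (1.4000000, 0.0000000, -1.1000000, 1.0000000)
q + ½dt·q⊗(0,ω), renormalized = (0.0140, 0.9998, -0.0110, 0.0100)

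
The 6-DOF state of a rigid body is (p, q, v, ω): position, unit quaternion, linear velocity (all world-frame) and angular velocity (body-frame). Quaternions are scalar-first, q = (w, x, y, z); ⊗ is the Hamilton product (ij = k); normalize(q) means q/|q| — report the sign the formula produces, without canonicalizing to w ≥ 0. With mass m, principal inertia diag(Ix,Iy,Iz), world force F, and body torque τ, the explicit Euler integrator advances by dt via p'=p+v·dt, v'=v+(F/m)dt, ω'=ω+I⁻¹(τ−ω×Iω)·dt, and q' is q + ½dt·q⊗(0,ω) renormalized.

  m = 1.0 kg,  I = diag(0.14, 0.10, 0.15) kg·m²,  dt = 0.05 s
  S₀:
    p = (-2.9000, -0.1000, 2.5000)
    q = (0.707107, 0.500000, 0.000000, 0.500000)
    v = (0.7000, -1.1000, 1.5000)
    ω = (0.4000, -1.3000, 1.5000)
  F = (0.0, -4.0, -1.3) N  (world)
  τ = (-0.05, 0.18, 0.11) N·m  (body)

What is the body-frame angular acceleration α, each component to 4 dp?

α = (0.3393, 1.8600, 0.5947)

precession coupling ω×(Iω) = (-0.0975, -0.0060, 0.0208)
α = I⁻¹(τ − ω×Iω) = (0.3393, 1.8600, 0.5947)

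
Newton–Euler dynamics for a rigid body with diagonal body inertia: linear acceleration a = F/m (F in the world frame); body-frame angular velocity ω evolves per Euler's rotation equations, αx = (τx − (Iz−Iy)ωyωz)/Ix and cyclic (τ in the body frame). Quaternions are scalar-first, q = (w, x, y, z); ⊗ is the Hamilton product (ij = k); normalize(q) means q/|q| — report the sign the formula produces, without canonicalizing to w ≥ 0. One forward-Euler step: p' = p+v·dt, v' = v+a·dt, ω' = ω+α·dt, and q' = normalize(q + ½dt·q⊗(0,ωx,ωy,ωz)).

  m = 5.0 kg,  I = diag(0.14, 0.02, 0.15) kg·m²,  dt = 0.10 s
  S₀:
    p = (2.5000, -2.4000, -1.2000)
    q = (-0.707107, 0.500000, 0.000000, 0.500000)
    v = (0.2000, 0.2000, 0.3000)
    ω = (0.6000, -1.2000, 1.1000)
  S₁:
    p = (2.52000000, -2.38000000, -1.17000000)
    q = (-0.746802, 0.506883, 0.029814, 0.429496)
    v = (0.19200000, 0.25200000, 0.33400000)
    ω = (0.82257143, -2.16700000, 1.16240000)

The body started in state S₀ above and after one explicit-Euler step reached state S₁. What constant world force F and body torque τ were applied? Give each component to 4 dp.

ω₁ − ω₀ = (0.22257143, -0.96700000, 0.06240000)
applied torque τ = (0.1400, -0.2000, 0.1800)
Δv = v₁−v₀ = (-0.00800000, 0.05200000, 0.03400000)
F = m·Δv/dt = (-0.4000, 2.6000, 1.7000)

F = (-0.4000, 2.6000, 1.7000)
τ = (0.1400, -0.2000, 0.1800)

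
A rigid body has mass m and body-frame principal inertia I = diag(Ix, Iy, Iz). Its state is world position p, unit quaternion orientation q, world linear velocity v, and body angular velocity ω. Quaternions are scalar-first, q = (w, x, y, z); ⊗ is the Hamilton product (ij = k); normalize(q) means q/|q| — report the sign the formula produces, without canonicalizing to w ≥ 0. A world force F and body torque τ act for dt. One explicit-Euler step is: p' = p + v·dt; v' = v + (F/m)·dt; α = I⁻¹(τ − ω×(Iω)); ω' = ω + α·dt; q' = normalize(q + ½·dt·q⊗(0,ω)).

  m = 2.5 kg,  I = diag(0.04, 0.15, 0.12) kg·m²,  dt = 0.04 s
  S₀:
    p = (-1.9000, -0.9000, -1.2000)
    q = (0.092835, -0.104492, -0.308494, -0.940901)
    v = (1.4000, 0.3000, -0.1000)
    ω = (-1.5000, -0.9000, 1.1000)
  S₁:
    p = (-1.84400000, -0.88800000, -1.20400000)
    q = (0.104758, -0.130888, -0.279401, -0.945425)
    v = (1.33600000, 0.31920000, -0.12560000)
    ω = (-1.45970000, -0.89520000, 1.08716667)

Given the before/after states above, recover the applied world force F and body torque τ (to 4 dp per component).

F = (-4.0000, 1.2000, -1.6000)
τ = (0.0700, 0.1500, 0.1100)

ω₁ − ω₀ = (0.04030000, 0.00480000, -0.01283333)
gyro term ω₀×Iω₀ = (0.0297, 0.1320, 0.1485)
applied torque τ = (0.0700, 0.1500, 0.1100)
Δv = v₁−v₀ = (-0.06400000, 0.01920000, -0.02560000)
m·(v₁−v₀)/dt = (-4.0000, 1.2000, -1.6000)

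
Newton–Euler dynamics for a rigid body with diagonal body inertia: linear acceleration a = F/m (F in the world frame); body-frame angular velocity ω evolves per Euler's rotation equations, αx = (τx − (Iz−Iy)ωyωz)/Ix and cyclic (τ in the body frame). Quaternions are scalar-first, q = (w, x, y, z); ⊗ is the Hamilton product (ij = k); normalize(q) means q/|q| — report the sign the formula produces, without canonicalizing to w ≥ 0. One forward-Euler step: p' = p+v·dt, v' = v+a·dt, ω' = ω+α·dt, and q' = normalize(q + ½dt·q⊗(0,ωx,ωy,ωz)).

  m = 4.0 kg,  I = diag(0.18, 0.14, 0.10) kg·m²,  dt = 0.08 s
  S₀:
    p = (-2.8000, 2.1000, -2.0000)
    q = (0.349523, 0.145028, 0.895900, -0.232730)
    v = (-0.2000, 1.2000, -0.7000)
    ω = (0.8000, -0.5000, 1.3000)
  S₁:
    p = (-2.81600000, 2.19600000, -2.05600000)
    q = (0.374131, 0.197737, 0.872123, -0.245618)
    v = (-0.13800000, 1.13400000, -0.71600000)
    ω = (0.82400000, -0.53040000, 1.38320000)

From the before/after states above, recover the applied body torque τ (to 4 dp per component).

ω₁ − ω₀ = (0.02400000, -0.03040000, 0.08320000)
τ = I·(Δω/dt) + ω₀×(Iω₀) = (0.0800, 0.0300, 0.1200)

τ = (0.0800, 0.0300, 0.1200)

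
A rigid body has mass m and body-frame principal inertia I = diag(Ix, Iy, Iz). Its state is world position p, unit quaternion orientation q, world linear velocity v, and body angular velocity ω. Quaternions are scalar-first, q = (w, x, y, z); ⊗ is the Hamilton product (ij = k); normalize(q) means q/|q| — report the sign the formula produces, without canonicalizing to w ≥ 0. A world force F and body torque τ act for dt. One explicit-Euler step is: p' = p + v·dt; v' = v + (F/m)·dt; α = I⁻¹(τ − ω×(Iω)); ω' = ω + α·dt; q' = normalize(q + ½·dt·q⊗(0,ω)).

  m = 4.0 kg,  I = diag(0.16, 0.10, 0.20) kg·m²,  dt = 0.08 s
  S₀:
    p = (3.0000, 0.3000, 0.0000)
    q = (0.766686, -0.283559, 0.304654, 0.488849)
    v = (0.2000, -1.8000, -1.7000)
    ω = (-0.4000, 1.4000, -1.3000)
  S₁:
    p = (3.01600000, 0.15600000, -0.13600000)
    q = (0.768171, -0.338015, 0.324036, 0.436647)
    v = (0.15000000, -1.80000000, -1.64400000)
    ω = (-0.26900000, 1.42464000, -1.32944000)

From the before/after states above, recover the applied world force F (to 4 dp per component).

velocity change Δv = (-0.05000000, 0.00000000, 0.05600000)
applied force F = (-2.5000, 0.0000, 2.8000)

F = (-2.5000, 0.0000, 2.8000)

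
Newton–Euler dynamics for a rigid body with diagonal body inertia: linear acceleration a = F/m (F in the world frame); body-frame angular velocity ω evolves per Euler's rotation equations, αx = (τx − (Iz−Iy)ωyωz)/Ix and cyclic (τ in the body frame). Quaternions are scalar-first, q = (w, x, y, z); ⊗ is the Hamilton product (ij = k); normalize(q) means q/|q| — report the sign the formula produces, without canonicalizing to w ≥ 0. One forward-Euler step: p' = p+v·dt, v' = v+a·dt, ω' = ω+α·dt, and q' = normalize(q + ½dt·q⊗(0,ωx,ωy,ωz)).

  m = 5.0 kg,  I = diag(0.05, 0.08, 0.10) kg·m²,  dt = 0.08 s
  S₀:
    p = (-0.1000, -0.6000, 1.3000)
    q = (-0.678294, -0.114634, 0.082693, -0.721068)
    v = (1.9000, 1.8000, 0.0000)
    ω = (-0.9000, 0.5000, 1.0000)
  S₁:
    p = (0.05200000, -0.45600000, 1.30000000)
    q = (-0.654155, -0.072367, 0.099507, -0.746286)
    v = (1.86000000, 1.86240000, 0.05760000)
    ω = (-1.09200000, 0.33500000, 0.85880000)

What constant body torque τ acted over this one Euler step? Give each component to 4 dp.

Δω = ω₁−ω₀ = (-0.19200000, -0.16500000, -0.14120000)
I·α + gyro = (-0.1100, -0.1200, -0.1900)

τ = (-0.1100, -0.1200, -0.1900)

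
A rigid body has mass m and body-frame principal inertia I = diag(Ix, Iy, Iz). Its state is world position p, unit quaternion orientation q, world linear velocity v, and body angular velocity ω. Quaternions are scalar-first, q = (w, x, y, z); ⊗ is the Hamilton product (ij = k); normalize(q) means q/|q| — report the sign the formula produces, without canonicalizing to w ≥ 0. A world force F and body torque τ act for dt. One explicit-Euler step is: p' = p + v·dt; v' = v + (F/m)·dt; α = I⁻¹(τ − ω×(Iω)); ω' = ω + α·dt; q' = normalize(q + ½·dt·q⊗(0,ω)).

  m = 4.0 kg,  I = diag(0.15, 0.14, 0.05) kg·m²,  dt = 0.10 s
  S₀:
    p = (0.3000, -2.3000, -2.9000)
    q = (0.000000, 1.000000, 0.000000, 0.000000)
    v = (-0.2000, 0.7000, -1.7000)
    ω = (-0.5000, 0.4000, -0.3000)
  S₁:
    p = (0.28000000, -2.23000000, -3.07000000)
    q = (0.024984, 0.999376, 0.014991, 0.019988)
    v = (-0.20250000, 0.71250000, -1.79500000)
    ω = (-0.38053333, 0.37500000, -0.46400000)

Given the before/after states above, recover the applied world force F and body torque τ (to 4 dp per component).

rate change Δω = (0.11946667, -0.02500000, -0.16400000)
I·α + gyro = (0.1900, -0.0200, -0.0800)
v₁ − v₀ = (-0.00250000, 0.01250000, -0.09500000)
m·(v₁−v₀)/dt = (-0.1000, 0.5000, -3.8000)

F = (-0.1000, 0.5000, -3.8000)
τ = (0.1900, -0.0200, -0.0800)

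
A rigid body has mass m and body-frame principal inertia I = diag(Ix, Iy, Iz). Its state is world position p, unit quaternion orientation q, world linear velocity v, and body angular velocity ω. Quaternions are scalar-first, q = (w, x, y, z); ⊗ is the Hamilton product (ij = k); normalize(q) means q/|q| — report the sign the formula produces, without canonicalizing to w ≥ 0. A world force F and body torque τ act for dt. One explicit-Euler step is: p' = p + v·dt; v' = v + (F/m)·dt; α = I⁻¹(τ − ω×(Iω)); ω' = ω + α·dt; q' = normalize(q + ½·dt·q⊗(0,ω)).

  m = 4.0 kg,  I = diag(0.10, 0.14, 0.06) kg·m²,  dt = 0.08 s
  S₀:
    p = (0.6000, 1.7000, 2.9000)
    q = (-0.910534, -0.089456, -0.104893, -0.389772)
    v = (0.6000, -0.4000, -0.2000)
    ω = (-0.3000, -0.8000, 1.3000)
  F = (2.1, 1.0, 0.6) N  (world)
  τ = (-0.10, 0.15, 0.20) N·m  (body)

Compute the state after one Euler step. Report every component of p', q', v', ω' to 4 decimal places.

p' = (0.6480, 1.6680, 2.8840)
q' = (-0.8930, -0.0963, -0.0663, -0.4347)
v' = (0.6420, -0.3800, -0.1880)
ω' = (-0.4466, -0.7054, 1.5539)

linear accel F/m = (0.5250, 0.2500, 0.1500)
p' = p + v·dt = (0.6480, 1.6680, 2.8840)
new velocity v' = (0.6420, -0.3800, -0.1880)
α = I⁻¹(τ − ω×Iω) = (-1.8320, 1.1829, 3.1733)
ω' = ω + α·dt = (-0.4466, -0.7054, 1.5539)
q⊗(0,ω) = (0.3959524, -0.1750183, 0.9616516, -1.1435973)
q' = normalize(q + ½dt·q⊗(0,ω)) = (-0.8930, -0.0963, -0.0663, -0.4347)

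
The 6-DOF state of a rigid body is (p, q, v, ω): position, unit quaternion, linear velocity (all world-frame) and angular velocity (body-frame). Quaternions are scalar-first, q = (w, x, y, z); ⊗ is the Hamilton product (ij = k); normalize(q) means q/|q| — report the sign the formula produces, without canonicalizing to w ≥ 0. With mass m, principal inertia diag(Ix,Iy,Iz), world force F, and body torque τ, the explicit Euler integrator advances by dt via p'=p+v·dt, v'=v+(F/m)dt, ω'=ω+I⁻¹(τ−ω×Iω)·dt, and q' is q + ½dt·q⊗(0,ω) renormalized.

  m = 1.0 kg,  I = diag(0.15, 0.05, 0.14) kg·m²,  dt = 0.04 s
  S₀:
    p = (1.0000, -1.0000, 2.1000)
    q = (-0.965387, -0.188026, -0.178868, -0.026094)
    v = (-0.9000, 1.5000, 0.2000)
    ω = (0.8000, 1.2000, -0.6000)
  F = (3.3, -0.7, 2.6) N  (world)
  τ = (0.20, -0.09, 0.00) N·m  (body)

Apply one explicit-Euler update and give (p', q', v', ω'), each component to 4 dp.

ω×(Iω) gyroscopic = (-0.0648, -0.0048, -0.0960)
(τ − ω×Iω)/I = (1.7653, -1.7040, 0.6857)
ω' = ω + α·dt = (0.8706, 1.1318, -0.5726)
2q̇ = q⊗(0,ω) = (0.3494060, -0.6336760, -1.2921552, 0.4966954)
updated quaternion q' = (-0.9579, -0.2006, -0.2046, -0.0162)
p' = p + v·dt = (0.9640, -0.9400, 2.1080)
new velocity v' = (-0.7680, 1.4720, 0.3040)

p' = (0.9640, -0.9400, 2.1080)
q' = (-0.9579, -0.2006, -0.2046, -0.0162)
v' = (-0.7680, 1.4720, 0.3040)
ω' = (0.8706, 1.1318, -0.5726)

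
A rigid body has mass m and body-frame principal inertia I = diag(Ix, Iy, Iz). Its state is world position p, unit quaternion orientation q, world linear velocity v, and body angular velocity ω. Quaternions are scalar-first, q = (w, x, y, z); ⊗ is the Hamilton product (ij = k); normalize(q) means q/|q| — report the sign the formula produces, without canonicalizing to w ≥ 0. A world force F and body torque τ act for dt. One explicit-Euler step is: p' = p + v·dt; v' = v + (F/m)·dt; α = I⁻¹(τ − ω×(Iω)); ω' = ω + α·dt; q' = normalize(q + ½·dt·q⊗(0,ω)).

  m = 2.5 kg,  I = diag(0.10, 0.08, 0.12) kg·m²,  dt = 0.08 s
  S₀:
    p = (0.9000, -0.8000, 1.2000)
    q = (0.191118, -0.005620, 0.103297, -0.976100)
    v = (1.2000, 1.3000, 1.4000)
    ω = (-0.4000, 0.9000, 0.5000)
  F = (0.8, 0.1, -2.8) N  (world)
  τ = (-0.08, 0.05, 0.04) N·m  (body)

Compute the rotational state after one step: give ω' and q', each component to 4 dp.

ω' = (-0.4784, 0.9460, 0.5219)
q' = (0.2066, 0.0285, 0.1258, -0.9699)

precession coupling ω×(Iω) = (0.0180, 0.0040, 0.0072)
(τ − ω×Iω)/I = (-0.9800, 0.5750, 0.2733)
ω + α·dt = (-0.4784, 0.9460, 0.5219)
Hamilton product q⊗(0,ω) = (0.3928347, 0.8536913, 0.5652562, 0.1318198)
q' = normalize(q + ½dt·q⊗(0,ω)) = (0.2066, 0.0285, 0.1258, -0.9699)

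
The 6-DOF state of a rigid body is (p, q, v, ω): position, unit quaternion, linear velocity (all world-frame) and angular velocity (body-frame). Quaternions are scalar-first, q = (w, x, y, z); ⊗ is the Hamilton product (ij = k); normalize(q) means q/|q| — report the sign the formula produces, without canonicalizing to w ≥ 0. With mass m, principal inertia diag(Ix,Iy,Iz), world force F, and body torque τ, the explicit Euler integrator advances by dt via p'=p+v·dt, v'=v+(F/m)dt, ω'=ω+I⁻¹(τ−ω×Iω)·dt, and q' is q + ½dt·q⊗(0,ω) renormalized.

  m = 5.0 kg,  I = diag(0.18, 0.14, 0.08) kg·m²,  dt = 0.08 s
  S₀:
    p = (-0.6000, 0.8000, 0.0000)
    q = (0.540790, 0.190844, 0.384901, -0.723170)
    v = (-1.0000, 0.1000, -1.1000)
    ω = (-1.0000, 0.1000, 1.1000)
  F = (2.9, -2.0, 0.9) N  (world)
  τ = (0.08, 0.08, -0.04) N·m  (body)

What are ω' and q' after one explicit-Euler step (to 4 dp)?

gyro term ω×Iω = (-0.0066, -0.1100, 0.0040)
angular accel α = (0.4811, 1.3571, -0.5500)
ω + α·dt = (-0.9615, 0.2086, 1.0560)
Hamilton product q⊗(0,ω) = (0.9478409, -0.0450819, 0.5673206, 0.9988544)
updated quaternion q' = (0.5777, 0.1887, 0.4069, -0.6820)

ω' = (-0.9615, 0.2086, 1.0560)
q' = (0.5777, 0.1887, 0.4069, -0.6820)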